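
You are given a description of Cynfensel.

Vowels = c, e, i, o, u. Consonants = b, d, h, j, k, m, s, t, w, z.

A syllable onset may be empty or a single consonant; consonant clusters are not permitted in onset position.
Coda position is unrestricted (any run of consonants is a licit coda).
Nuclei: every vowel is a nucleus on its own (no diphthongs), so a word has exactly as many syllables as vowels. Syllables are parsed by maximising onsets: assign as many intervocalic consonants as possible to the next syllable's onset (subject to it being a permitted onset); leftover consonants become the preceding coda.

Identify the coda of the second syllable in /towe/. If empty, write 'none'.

The vowels are o, e — 2 nuclei, so 2 syllables.
σ1/σ2 boundary: /w/ → onset of the next syllable (single consonants are always licit onsets).
So the parse is to.we.
Syllable 2 is /we/: onset /w/, nucleus /e/, coda ∅.

none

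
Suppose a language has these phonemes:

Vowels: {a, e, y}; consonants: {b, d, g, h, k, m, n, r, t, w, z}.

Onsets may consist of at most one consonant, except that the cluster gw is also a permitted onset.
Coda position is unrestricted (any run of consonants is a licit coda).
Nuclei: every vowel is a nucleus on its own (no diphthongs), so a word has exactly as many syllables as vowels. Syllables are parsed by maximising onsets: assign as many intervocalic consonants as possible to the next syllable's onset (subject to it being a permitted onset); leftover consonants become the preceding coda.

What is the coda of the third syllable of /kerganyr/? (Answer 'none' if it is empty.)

The vowels are e, a, y — 3 nuclei, so 3 syllables.
/e…a/ gap (V1→V2): /rg/ splits as /r/ + /g/ (/g/ is the longest suffix that is a licit onset).
/a…y/ gap (V2→V3): /n/ → onset of the next syllable (single consonants are always licit onsets).
Syllabification: ker.ga.nyr.
Syllable 3 is /nyr/: onset /n/, nucleus /y/, coda /r/.

r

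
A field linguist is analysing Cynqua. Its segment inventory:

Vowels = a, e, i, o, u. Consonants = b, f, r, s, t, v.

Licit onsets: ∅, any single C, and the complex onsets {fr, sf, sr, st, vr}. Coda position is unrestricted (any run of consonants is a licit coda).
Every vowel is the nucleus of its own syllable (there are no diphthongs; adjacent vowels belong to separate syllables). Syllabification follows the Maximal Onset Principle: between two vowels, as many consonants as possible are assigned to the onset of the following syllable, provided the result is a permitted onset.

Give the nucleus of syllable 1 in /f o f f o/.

o

Vowels present: o, o; each is a nucleus, giving 2 syllables.
The first nucleus (vowel 1 from the left) is /o/.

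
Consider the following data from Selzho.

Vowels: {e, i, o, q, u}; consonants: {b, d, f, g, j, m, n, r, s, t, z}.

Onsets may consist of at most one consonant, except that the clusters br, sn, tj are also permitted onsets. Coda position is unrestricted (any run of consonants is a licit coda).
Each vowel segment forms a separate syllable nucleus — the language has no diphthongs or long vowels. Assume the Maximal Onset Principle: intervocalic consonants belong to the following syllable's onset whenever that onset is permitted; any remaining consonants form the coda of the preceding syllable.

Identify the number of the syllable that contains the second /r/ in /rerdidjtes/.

Nuclei (vowels): e, i, e → 3 syllables.
/e…i/ gap (V1→V2): /rd/ splits as /r/ + /d/ (/d/ is the longest suffix that is a licit onset).
/i…e/ gap (V2→V3): /djt/; trying suffixes from longest down, /t/ is the first permitted one, so coda /dj/ | onset /t/.
Putting it together: rer.didj.tes.
The second /r/ is in the coda of syllable 1 (/rer/).

1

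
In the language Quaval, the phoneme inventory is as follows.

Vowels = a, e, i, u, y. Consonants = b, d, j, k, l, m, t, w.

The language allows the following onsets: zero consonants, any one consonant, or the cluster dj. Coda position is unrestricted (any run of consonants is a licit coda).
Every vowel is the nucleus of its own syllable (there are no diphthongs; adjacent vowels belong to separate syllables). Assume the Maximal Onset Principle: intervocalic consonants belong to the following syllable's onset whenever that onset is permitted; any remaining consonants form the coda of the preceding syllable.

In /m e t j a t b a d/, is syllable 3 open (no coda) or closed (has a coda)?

Vowels present: e, a, a; each is a nucleus, giving 3 syllables.
/e…a/ gap (V1→V2): cluster /tj/ — the longest permitted-onset suffix is /j/; onset = /j/, preceding coda = /t/.
/a…a/ gap (V2→V3): cluster /tb/ — the longest permitted-onset suffix is /b/; onset = /b/, preceding coda = /t/.
Syllabification: met.jat.bad.
Syllable 3 is /bad/ with coda /d/, so it is closed.

closed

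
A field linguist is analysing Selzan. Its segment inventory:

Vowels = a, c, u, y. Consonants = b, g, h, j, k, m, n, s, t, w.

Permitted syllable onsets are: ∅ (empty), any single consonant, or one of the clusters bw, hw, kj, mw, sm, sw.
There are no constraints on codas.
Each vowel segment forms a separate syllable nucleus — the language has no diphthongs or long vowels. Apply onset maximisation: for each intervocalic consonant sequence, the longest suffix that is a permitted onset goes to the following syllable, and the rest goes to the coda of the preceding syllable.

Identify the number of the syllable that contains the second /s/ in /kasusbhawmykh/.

The vowels are a, u, a, y — 4 nuclei, so 4 syllables.
σ1/σ2 boundary: just /s/ — single C goes to the following onset.
σ2/σ3 boundary: cluster /sbh/ — the longest permitted-onset suffix is /h/; onset = /h/, preceding coda = /sb/.
σ3/σ4 boundary: /wm/; trying suffixes from longest down, /m/ is the first permitted one, so coda /w/ | onset /m/.
So the parse is ka.susb.haw.mykh.
The second /s/ is in the coda of syllable 2 (/susb/).

2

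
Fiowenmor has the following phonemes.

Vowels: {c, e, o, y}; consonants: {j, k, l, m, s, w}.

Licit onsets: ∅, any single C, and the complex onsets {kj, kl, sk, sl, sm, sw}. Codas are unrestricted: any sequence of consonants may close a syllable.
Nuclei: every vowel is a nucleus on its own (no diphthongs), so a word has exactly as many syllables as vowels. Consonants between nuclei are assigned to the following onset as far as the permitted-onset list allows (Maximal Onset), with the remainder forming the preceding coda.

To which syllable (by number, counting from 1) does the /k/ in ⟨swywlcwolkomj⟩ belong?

4

Vowels present: y, c, o, o; each is a nucleus, giving 4 syllables.
/y…c/ gap (V1→V2): cluster /wl/ — the longest permitted-onset suffix is /l/; onset = /l/, preceding coda = /w/.
/c…o/ gap (V2→V3): /w/ → onset of the next syllable (single consonants are always licit onsets).
/o…o/ gap (V3→V4): cluster /lk/ — the longest permitted-onset suffix is /k/; onset = /k/, preceding coda = /l/.
Putting it together: swyw.lc.wol.komj.
The /k/ is in the onset of syllable 4 (/komj/).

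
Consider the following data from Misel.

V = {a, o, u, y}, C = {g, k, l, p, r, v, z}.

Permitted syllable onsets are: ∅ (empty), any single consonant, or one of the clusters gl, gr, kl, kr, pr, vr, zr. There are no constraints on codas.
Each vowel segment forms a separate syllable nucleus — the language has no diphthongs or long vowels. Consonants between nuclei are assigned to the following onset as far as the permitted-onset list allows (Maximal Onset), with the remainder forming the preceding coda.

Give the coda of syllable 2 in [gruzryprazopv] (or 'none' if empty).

Vowels present: u, y, a, o; each is a nucleus, giving 4 syllables.
Between /u/ (V1) and /y/ (V2): /zr/ — entire cluster is a permitted onset → onset /zr/, coda ∅.
Between /y/ (V2) and /a/ (V3): /pr/ is a licit onset in full, so it all attaches to the next syllable.
Between /a/ (V3) and /o/ (V4): /z/ → onset of the next syllable (single consonants are always licit onsets).
Result: gru.zry.pra.zopv.
Syllable 2 is /zry/: onset /zr/, nucleus /y/, coda ∅.

none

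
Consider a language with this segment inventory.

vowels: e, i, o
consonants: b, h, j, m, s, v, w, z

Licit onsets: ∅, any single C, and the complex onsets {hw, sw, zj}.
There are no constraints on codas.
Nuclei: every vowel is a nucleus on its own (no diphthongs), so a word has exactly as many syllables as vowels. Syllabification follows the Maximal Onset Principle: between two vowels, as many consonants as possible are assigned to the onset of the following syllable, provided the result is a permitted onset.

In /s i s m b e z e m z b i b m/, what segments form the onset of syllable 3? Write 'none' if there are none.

z

Nuclei (vowels): i, e, e, i → 4 syllables.
/i…e/ gap (V1→V2): /smb/; trying suffixes from longest down, /b/ is the first permitted one, so coda /sm/ | onset /b/.
/e…e/ gap (V2→V3): just /z/ — single C goes to the following onset.
/e…i/ gap (V3→V4): /mzb/ — longest licit onset from the right is /b/, leaving /mz/ as coda.
Result: sism.be.zemz.bibm.
Syllable 3 is /zemz/: onset /z/, nucleus /e/, coda /mz/.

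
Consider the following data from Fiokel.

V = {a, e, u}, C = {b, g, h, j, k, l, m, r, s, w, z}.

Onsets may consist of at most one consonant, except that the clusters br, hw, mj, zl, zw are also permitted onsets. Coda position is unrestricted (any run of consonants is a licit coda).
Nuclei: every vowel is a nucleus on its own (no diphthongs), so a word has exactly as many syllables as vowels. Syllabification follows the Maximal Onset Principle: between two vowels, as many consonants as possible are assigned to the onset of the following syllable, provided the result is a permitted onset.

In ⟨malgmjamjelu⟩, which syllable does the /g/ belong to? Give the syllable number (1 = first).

1

The vowels are a, a, e, u — 4 nuclei, so 4 syllables.
V1 /a/ – V2 /a/: /lgmj/; trying suffixes from longest down, /mj/ is the first permitted one, so coda /lg/ | onset /mj/.
V2 /a/ – V3 /e/: cluster /mj/ — /mj/ is itself a permitted onset, so the whole cluster goes right; preceding coda = ∅.
V3 /e/ – V4 /u/: just /l/ — single C goes to the following onset.
Putting it together: malg.mja.mje.lu.
The /g/ is in the coda of syllable 1 (/malg/).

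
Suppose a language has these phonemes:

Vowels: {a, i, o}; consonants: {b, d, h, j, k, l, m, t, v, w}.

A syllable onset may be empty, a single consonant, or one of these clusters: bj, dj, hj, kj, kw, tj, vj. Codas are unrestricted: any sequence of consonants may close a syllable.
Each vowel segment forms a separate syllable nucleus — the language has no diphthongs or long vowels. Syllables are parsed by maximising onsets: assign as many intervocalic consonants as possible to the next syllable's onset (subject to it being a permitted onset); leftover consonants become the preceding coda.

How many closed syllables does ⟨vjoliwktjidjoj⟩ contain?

2

The vowels are o, i, i, o — 4 nuclei, so 4 syllables.
Between /o/ (V1) and /i/ (V2): /l/ is a single consonant, so it becomes the next onset.
Between /i/ (V2) and /i/ (V3): /wktj/ — longest licit onset from the right is /tj/, leaving /wk/ as coda.
Between /i/ (V3) and /o/ (V4): /dj/ is a licit onset in full, so it all attaches to the next syllable.
So the parse is vjo.liwk.tji.djoj.
Classifying each syllable: /vjo/ (open), /liwk/ (closed), /tji/ (open), /djoj/ (closed).
Closed syllables: 2.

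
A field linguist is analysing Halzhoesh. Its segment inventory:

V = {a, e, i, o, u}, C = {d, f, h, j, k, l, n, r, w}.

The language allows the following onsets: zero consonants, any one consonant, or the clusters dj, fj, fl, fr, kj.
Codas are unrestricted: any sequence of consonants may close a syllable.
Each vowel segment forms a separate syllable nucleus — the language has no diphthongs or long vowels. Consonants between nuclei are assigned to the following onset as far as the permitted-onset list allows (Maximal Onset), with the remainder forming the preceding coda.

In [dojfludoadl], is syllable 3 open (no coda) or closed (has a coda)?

Vowels present: o, u, o, a; each is a nucleus, giving 4 syllables.
σ1/σ2 boundary: /jfl/ splits as /j/ + /fl/ (/fl/ is the longest suffix that is a licit onset).
σ2/σ3 boundary: just /d/ — single C goes to the following onset.
σ3/σ4 boundary: hiatus — the boundary sits between the two vowels.
Syllabification: doj.flu.do.adl.
Syllable 3 is /do/; it ends in its nucleus with no coda, so it is open.

open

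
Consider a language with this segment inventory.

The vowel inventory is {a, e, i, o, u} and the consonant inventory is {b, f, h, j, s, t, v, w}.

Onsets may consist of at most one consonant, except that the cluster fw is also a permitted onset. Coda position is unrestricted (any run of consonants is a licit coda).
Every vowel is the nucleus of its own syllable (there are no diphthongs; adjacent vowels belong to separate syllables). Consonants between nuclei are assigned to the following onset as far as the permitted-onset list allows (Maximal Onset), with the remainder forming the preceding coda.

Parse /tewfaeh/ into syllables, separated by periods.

Vowels present: e, a, e; each is a nucleus, giving 3 syllables.
Between /e/ (V1) and /a/ (V2): /wf/ splits as /w/ + /f/ (/f/ is the longest suffix that is a licit onset).
Between /a/ (V2) and /e/ (V3): no consonants, so the boundary falls immediately after /a/.

tew.fa.eh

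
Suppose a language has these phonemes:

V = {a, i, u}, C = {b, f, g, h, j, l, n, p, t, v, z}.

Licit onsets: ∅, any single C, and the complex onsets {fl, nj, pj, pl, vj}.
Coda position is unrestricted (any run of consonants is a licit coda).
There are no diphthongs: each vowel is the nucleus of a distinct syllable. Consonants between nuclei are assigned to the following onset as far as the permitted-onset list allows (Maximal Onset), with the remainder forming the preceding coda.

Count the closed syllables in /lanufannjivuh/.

2

Nuclei (vowels): a, u, a, i, u → 5 syllables.
V1 /a/ – V2 /u/: /n/ is a single consonant, so it becomes the next onset.
V2 /u/ – V3 /a/: /f/ → onset of the next syllable (single consonants are always licit onsets).
V3 /a/ – V4 /i/: /nnj/; trying suffixes from longest down, /nj/ is the first permitted one, so coda /n/ | onset /nj/.
V4 /i/ – V5 /u/: /v/ → onset of the next syllable (single consonants are always licit onsets).
Result: la.nu.fan.nji.vuh.
Classifying each syllable: /la/ (open), /nu/ (open), /fan/ (closed), /nji/ (open), /vuh/ (closed).
Closed syllables: 2.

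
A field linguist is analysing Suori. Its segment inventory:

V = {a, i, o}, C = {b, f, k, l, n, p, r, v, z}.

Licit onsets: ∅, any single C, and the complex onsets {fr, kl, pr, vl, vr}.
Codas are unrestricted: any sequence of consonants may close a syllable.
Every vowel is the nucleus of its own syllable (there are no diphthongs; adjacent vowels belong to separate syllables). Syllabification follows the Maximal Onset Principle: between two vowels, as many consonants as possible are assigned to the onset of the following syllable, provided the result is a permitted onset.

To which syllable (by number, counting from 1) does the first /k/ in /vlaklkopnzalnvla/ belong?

1

The vowels are a, o, a, a — 4 nuclei, so 4 syllables.
σ1/σ2 boundary: cluster /klk/ — the longest permitted-onset suffix is /k/; onset = /k/, preceding coda = /kl/.
σ2/σ3 boundary: /pnz/ splits as /pn/ + /z/ (/z/ is the longest suffix that is a licit onset).
σ3/σ4 boundary: /lnvl/ — longest licit onset from the right is /vl/, leaving /ln/ as coda.
Result: vlakl.kopn.zaln.vla.
The first /k/ is in the coda of syllable 1 (/vlakl/).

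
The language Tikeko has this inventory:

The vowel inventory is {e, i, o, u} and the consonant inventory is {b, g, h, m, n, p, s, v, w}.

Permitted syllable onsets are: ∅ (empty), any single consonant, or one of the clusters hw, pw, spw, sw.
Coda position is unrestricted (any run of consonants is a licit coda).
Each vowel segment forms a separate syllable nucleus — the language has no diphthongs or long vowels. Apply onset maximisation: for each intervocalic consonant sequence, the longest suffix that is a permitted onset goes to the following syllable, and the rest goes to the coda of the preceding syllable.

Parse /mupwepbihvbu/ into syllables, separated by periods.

mu.pwep.bihv.bu

Vowels present: u, e, i, u; each is a nucleus, giving 4 syllables.
σ1/σ2 boundary: /pw/ is a licit onset in full, so it all attaches to the next syllable.
σ2/σ3 boundary: /pb/ splits as /p/ + /b/ (/b/ is the longest suffix that is a licit onset).
σ3/σ4 boundary: /hvb/; trying suffixes from longest down, /b/ is the first permitted one, so coda /hv/ | onset /b/.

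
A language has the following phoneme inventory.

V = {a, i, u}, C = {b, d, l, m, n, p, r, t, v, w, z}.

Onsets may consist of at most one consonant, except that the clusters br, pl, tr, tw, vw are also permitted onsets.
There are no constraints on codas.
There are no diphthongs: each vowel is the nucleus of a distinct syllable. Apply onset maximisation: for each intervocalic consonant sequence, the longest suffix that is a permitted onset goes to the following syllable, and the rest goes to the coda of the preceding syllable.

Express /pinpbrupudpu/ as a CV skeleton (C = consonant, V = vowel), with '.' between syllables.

CVCC.CCV.CVC.CV

The vowels are i, u, u, u — 4 nuclei, so 4 syllables.
Between /i/ (V1) and /u/ (V2): /npbr/ — longest licit onset from the right is /br/, leaving /np/ as coda.
Between /u/ (V2) and /u/ (V3): /p/ is a single consonant, so it becomes the next onset.
Between /u/ (V3) and /u/ (V4): cluster /dp/ — the longest permitted-onset suffix is /p/; onset = /p/, preceding coda = /d/.
Result: pinp.bru.pud.pu.
Mapping each syllable to C/V: /pinp/ → CVCC, /bru/ → CCV, /pud/ → CVC, /pu/ → CV.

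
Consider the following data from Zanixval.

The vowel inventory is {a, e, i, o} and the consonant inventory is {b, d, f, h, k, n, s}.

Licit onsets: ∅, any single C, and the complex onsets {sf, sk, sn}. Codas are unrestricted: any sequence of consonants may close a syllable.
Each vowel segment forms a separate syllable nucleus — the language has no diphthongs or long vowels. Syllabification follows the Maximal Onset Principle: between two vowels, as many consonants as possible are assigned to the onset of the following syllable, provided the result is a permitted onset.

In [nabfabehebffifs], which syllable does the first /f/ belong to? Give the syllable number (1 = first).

Nuclei (vowels): a, a, e, e, i → 5 syllables.
/a…a/ gap (V1→V2): /bf/ — longest licit onset from the right is /f/, leaving /b/ as coda.
/a…e/ gap (V2→V3): just /b/ — single C goes to the following onset.
/e…e/ gap (V3→V4): /h/ is a single consonant, so it becomes the next onset.
/e…i/ gap (V4→V5): /bff/ — longest licit onset from the right is /f/, leaving /bf/ as coda.
Putting it together: nab.fa.be.hebf.fifs.
The first /f/ is in the onset of syllable 2 (/fa/).

2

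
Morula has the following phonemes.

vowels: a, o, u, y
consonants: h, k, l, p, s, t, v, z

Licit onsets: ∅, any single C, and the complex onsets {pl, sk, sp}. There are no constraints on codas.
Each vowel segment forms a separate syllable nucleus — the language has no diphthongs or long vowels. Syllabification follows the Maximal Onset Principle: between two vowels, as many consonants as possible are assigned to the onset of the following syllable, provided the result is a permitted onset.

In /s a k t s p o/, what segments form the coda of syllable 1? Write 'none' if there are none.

kt

Vowels present: a, o; each is a nucleus, giving 2 syllables.
/a…o/ gap (V1→V2): /ktsp/ splits as /kt/ + /sp/ (/sp/ is the longest suffix that is a licit onset).
So the parse is sakt.spo.
Syllable 1 is /sakt/: onset /s/, nucleus /a/, coda /kt/.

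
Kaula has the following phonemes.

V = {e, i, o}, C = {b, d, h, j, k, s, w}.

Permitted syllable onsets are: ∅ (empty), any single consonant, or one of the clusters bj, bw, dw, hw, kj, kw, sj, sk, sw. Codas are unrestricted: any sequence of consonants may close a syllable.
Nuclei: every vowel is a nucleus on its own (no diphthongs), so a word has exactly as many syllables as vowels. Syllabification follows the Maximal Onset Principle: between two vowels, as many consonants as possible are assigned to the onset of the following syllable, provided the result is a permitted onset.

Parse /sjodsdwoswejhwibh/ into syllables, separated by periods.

sjods.dwo.swej.hwibh

Vowels present: o, o, e, i; each is a nucleus, giving 4 syllables.
σ1/σ2 boundary: /dsdw/; trying suffixes from longest down, /dw/ is the first permitted one, so coda /ds/ | onset /dw/.
σ2/σ3 boundary: /sw/ is a licit onset in full, so it all attaches to the next syllable.
σ3/σ4 boundary: cluster /jhw/ — the longest permitted-onset suffix is /hw/; onset = /hw/, preceding coda = /j/.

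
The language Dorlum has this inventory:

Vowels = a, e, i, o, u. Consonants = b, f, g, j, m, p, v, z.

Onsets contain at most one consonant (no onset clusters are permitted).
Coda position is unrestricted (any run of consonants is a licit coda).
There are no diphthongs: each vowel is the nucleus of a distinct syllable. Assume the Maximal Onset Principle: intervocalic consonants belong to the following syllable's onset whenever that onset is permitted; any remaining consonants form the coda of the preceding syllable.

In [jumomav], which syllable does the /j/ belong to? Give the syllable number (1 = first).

Nuclei (vowels): u, o, a → 3 syllables.
V1 /u/ – V2 /o/: just /m/ — single C goes to the following onset.
V2 /o/ – V3 /a/: /m/ → onset of the next syllable (single consonants are always licit onsets).
Putting it together: ju.mo.mav.
The /j/ is in the onset of syllable 1 (/ju/).

1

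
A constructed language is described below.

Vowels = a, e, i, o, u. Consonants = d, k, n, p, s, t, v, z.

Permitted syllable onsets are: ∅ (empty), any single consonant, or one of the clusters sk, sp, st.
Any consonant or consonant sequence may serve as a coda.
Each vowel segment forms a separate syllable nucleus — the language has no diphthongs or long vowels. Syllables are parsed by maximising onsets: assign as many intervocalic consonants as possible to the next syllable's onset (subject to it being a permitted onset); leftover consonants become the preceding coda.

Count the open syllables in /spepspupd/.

0

Nuclei (vowels): e, u → 2 syllables.
/e…u/ gap (V1→V2): /psp/; trying suffixes from longest down, /sp/ is the first permitted one, so coda /p/ | onset /sp/.
Syllabification: spep.spupd.
Classifying each syllable: /spep/ (closed), /spupd/ (closed).
Open syllables: 0.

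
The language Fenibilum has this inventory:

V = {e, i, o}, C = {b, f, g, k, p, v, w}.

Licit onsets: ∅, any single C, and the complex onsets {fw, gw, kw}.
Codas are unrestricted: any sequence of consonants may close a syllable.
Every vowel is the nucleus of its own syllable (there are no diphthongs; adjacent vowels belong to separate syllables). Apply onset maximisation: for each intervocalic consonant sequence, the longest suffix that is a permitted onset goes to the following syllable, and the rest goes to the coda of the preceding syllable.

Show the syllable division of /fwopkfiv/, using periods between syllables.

fwopk.fiv

The vowels are o, i — 2 nuclei, so 2 syllables.
V1 /o/ – V2 /i/: /pkf/ splits as /pk/ + /f/ (/f/ is the longest suffix that is a licit onset).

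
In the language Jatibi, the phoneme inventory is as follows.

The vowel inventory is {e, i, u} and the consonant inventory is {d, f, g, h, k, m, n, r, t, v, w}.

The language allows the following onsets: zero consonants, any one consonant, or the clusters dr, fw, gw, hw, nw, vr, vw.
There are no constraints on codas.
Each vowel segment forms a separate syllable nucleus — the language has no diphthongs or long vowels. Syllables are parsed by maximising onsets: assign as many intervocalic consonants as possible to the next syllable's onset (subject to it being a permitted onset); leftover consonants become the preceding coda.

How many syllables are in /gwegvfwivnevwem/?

4

Nuclei (vowels): e, i, e, e → 4 syllables.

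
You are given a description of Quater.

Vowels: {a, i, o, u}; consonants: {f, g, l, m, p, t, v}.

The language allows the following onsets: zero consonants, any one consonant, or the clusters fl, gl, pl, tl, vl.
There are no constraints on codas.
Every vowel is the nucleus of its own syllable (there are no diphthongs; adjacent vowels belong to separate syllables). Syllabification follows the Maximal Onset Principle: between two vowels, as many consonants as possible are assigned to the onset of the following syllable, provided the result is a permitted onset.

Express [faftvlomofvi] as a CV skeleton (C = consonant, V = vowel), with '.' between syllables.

CVCC.CCV.CVC.CV

Vowels present: a, o, o, i; each is a nucleus, giving 4 syllables.
Between /a/ (V1) and /o/ (V2): cluster /ftvl/ — the longest permitted-onset suffix is /vl/; onset = /vl/, preceding coda = /ft/.
Between /o/ (V2) and /o/ (V3): just /m/ — single C goes to the following onset.
Between /o/ (V3) and /i/ (V4): /fv/; trying suffixes from longest down, /v/ is the first permitted one, so coda /f/ | onset /v/.
Putting it together: faft.vlo.mof.vi.
Mapping each syllable to C/V: /faft/ → CVCC, /vlo/ → CCV, /mof/ → CVC, /vi/ → CV.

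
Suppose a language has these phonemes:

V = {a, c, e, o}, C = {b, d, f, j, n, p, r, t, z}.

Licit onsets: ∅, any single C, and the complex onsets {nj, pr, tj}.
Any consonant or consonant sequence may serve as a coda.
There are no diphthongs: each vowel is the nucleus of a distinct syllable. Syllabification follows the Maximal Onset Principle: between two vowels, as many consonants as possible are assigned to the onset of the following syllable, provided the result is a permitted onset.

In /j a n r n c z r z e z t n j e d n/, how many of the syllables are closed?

The vowels are a, c, e, e — 4 nuclei, so 4 syllables.
σ1/σ2 boundary: /nrn/ splits as /nr/ + /n/ (/n/ is the longest suffix that is a licit onset).
σ2/σ3 boundary: /zrz/; trying suffixes from longest down, /z/ is the first permitted one, so coda /zr/ | onset /z/.
σ3/σ4 boundary: cluster /ztnj/ — the longest permitted-onset suffix is /nj/; onset = /nj/, preceding coda = /zt/.
So the parse is janr.nczr.zezt.njedn.
Classifying each syllable: /janr/ (closed), /nczr/ (closed), /zezt/ (closed), /njedn/ (closed).
Closed syllables: 4.

4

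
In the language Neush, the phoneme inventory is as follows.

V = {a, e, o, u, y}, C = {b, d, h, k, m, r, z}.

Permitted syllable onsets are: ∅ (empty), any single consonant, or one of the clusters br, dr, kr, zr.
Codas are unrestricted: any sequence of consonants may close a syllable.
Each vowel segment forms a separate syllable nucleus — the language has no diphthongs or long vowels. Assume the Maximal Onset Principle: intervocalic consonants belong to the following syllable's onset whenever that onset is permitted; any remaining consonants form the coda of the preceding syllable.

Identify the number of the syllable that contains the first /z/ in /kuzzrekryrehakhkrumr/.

Vowels present: u, e, y, e, a, u; each is a nucleus, giving 6 syllables.
Between /u/ (V1) and /e/ (V2): /zzr/ splits as /z/ + /zr/ (/zr/ is the longest suffix that is a licit onset).
Between /e/ (V2) and /y/ (V3): cluster /kr/ — /kr/ is itself a permitted onset, so the whole cluster goes right; preceding coda = ∅.
Between /y/ (V3) and /e/ (V4): /r/ → onset of the next syllable (single consonants are always licit onsets).
Between /e/ (V4) and /a/ (V5): /h/ → onset of the next syllable (single consonants are always licit onsets).
Between /a/ (V5) and /u/ (V6): cluster /khkr/ — the longest permitted-onset suffix is /kr/; onset = /kr/, preceding coda = /kh/.
Syllabification: kuz.zre.kry.re.hakh.krumr.
The first /z/ is in the coda of syllable 1 (/kuz/).

1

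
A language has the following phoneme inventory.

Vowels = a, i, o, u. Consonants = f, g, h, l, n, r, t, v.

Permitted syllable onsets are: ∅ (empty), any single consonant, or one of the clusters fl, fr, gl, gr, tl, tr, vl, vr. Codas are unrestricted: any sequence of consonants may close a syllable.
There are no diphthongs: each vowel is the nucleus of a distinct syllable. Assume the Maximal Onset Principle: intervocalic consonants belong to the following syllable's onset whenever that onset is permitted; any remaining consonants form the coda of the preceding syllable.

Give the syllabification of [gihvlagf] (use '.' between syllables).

The vowels are i, a — 2 nuclei, so 2 syllables.
V1 /i/ – V2 /a/: /hvl/ splits as /h/ + /vl/ (/vl/ is the longest suffix that is a licit onset).

gih.vlagf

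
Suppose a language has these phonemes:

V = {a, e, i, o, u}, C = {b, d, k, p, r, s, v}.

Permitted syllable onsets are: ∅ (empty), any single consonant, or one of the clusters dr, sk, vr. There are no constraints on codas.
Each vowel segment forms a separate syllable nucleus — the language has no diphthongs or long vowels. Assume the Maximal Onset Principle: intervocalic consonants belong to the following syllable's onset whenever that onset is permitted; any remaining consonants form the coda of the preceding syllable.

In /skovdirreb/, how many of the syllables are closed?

The vowels are o, i, e — 3 nuclei, so 3 syllables.
Between /o/ (V1) and /i/ (V2): cluster /vd/ — the longest permitted-onset suffix is /d/; onset = /d/, preceding coda = /v/.
Between /i/ (V2) and /e/ (V3): cluster /rr/ — the longest permitted-onset suffix is /r/; onset = /r/, preceding coda = /r/.
Syllabification: skov.dir.reb.
Classifying each syllable: /skov/ (closed), /dir/ (closed), /reb/ (closed).
Closed syllables: 3.

3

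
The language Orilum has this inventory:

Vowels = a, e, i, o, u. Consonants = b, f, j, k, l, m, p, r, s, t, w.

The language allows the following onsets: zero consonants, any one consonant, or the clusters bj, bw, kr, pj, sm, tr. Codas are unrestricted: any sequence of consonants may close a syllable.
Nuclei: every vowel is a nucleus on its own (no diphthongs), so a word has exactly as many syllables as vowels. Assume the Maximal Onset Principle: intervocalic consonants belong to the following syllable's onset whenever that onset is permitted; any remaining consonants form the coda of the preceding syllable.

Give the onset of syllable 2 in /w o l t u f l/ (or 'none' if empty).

t

The vowels are o, u — 2 nuclei, so 2 syllables.
V1 /o/ – V2 /u/: /lt/; trying suffixes from longest down, /t/ is the first permitted one, so coda /l/ | onset /t/.
So the parse is wol.tufl.
Syllable 2 is /tufl/: onset /t/, nucleus /u/, coda /fl/.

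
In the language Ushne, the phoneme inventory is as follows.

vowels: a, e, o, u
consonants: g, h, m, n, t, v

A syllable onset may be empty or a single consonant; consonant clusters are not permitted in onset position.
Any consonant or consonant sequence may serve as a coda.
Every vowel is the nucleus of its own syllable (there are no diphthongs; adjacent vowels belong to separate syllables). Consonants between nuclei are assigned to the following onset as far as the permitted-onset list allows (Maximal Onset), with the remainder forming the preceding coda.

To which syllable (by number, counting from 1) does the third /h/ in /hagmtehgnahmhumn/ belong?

Nuclei (vowels): a, e, a, u → 4 syllables.
σ1/σ2 boundary: /gmt/ — longest licit onset from the right is /t/, leaving /gm/ as coda.
σ2/σ3 boundary: cluster /hgn/ — the longest permitted-onset suffix is /n/; onset = /n/, preceding coda = /hg/.
σ3/σ4 boundary: /hmh/; trying suffixes from longest down, /h/ is the first permitted one, so coda /hm/ | onset /h/.
Syllabification: hagm.tehg.nahm.humn.
The third /h/ is in the coda of syllable 3 (/nahm/).

3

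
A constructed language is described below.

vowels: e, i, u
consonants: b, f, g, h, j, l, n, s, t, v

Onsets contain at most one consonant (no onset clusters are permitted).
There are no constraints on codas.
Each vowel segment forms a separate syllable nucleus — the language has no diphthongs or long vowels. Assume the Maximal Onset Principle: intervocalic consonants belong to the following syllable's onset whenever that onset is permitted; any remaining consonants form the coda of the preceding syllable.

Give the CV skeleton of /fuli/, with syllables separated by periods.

CV.CV

Vowels present: u, i; each is a nucleus, giving 2 syllables.
Between /u/ (V1) and /i/ (V2): /l/ is a single consonant, so it becomes the next onset.
So the parse is fu.li.
Mapping each syllable to C/V: /fu/ → CV, /li/ → CV.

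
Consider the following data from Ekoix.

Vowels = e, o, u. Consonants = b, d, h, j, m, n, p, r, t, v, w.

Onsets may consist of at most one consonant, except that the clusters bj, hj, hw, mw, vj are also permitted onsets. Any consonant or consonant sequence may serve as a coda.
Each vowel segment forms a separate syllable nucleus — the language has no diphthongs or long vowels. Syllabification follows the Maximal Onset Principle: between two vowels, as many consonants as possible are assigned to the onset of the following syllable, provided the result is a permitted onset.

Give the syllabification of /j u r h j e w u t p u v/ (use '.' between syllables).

Nuclei (vowels): u, e, u, u → 4 syllables.
Between /u/ (V1) and /e/ (V2): /rhj/ — longest licit onset from the right is /hj/, leaving /r/ as coda.
Between /e/ (V2) and /u/ (V3): /w/ is a single consonant, so it becomes the next onset.
Between /u/ (V3) and /u/ (V4): /tp/; trying suffixes from longest down, /p/ is the first permitted one, so coda /t/ | onset /p/.

jur.hje.wut.puv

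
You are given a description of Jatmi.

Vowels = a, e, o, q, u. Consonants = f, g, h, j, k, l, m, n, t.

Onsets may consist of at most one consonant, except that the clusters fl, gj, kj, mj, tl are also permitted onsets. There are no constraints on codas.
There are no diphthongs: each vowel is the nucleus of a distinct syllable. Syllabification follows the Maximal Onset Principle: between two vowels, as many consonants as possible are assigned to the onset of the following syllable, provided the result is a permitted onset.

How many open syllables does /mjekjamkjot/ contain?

1

Vowels present: e, a, o; each is a nucleus, giving 3 syllables.
V1 /e/ – V2 /a/: cluster /kj/ — /kj/ is itself a permitted onset, so the whole cluster goes right; preceding coda = ∅.
V2 /a/ – V3 /o/: /mkj/ — longest licit onset from the right is /kj/, leaving /m/ as coda.
Syllabification: mje.kjam.kjot.
Classifying each syllable: /mje/ (open), /kjam/ (closed), /kjot/ (closed).
Open syllables: 1.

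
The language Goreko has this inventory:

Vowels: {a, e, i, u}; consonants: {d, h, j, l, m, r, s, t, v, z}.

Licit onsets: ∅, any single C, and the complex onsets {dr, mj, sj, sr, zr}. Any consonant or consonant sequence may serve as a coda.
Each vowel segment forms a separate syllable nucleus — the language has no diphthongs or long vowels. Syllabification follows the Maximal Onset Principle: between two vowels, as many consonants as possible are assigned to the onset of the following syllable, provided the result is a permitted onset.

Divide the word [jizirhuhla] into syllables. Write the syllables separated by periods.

Nuclei (vowels): i, i, u, a → 4 syllables.
V1 /i/ – V2 /i/: /z/ is a single consonant, so it becomes the next onset.
V2 /i/ – V3 /u/: /rh/; trying suffixes from longest down, /h/ is the first permitted one, so coda /r/ | onset /h/.
V3 /u/ – V4 /a/: /hl/ — longest licit onset from the right is /l/, leaving /h/ as coda.

ji.zir.huh.la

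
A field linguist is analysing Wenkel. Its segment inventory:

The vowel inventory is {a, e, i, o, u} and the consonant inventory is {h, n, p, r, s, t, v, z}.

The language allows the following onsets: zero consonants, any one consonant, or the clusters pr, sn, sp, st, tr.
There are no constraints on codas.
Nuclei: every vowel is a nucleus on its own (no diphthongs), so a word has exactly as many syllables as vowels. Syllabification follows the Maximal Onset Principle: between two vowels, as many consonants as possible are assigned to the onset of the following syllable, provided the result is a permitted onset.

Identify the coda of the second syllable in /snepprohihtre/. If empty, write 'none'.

The vowels are e, o, i, e — 4 nuclei, so 4 syllables.
Between /e/ (V1) and /o/ (V2): cluster /ppr/ — the longest permitted-onset suffix is /pr/; onset = /pr/, preceding coda = /p/.
Between /o/ (V2) and /i/ (V3): just /h/ — single C goes to the following onset.
Between /i/ (V3) and /e/ (V4): /htr/ — longest licit onset from the right is /tr/, leaving /h/ as coda.
Syllabification: snep.pro.hih.tre.
Syllable 2 is /pro/: onset /pr/, nucleus /o/, coda ∅.

none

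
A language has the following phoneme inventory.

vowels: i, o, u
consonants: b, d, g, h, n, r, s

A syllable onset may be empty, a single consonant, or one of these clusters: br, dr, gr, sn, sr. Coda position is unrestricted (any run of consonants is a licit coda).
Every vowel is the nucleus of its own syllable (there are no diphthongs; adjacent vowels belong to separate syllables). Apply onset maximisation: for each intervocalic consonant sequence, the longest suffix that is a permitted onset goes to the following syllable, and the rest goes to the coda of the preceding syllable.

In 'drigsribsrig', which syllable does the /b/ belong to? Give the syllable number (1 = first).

2

Vowels present: i, i, i; each is a nucleus, giving 3 syllables.
/i…i/ gap (V1→V2): /gsr/ — longest licit onset from the right is /sr/, leaving /g/ as coda.
/i…i/ gap (V2→V3): /bsr/ — longest licit onset from the right is /sr/, leaving /b/ as coda.
So the parse is drig.srib.srig.
The /b/ is in the coda of syllable 2 (/srib/).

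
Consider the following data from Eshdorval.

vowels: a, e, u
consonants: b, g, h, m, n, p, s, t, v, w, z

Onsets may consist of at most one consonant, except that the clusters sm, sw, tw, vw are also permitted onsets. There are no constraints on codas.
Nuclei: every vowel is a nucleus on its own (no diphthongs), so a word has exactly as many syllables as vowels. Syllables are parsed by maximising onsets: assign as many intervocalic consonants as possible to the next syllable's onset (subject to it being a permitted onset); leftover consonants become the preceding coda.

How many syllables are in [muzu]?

The vowels are u, u — 2 nuclei, so 2 syllables.

2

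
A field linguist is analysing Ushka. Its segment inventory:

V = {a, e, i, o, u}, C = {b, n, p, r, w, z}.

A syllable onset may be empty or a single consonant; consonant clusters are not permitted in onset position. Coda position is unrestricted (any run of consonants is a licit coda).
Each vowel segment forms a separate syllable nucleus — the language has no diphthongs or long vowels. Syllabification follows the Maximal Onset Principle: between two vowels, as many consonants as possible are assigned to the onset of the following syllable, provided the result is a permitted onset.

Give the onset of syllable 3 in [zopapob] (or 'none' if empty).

Nuclei (vowels): o, a, o → 3 syllables.
V1 /o/ – V2 /a/: /p/ → onset of the next syllable (single consonants are always licit onsets).
V2 /a/ – V3 /o/: /p/ is a single consonant, so it becomes the next onset.
So the parse is zo.pa.pob.
Syllable 3 is /pob/: onset /p/, nucleus /o/, coda /b/.

p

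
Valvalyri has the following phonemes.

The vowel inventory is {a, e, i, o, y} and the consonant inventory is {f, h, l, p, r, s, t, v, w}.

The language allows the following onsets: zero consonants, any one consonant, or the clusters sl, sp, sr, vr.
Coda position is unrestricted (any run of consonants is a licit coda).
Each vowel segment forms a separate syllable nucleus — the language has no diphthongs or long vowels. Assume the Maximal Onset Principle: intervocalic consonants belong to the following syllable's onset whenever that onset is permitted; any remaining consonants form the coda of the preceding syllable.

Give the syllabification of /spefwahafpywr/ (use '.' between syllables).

spef.wa.haf.pywr

Nuclei (vowels): e, a, a, y → 4 syllables.
/e…a/ gap (V1→V2): /fw/ — longest licit onset from the right is /w/, leaving /f/ as coda.
/a…a/ gap (V2→V3): /h/ is a single consonant, so it becomes the next onset.
/a…y/ gap (V3→V4): cluster /fp/ — the longest permitted-onset suffix is /p/; onset = /p/, preceding coda = /f/.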